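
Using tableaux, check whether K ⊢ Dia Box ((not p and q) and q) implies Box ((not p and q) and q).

Tableau for the negation not (Dia Box ((not p and q) and q) implies Box ((not p and q) and q)):
1. not (Dia Box ((not p and q) and q) implies Box ((not p and q) and q)), u
2. Dia Box ((not p and q) and q), u   [neg-implies-rule on 1]
3. not Box ((not p and q) and q), u   [neg-implies-rule on 1]
4. Box ((not p and q) and q), v   [Dia-rule on 2: fresh world v, uRv]
5. not ((not p and q) and q), w   [neg-Box-rule on 3: fresh world w, uRw]
6. not q, w   [neg-and-rule on 5 (branches; this branch)]
Accessibility: uRv, uRw
The negation has an open branch (countermodel exists).

Not valid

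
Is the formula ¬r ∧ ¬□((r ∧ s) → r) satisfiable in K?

1. ¬r ∧ ¬□((r ∧ s) → r), u
2. ¬r, u
3. ¬□((r ∧ s) → r), u
4. ¬((r ∧ s) → r), v
5. r ∧ s, v
6. ¬r, v
7. r, v
8. s, v
Accessibility: uRv
Branch closes: r and ¬r both at v.
All branches of the tableau close; one closing branch shown above.

Unsatisfiable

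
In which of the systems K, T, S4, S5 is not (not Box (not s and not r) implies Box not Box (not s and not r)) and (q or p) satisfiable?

S4-tableau for the formula:
1. not (not Box (not s and not r) implies Box not Box (not s and not r)) and (q or p), 0
2. not (not Box (not s and not r) implies Box not Box (not s and not r)), 0
3. q or p, 0
4. not Box (not s and not r), 0
5. not Box not Box (not s and not r), 0
6. p, 0
7. not (not s and not r), 1
8. r, 1
9. Box (not s and not r), 2
10. not s and not r, 2
11. not s, 2
12. not r, 2
Accessibility: 0R0, 0R1, 0R2, 1R1, 2R2
Complete open branch: satisfiable in S4, hence also in K, T (this S4-model is also a K-model and a T-model).
S5-tableau for the formula:
1. not (not Box (not s and not r) implies Box not Box (not s and not r)) and (q or p), 0
2. not (not Box (not s and not r) implies Box not Box (not s and not r)), 0
3. q or p, 0
4. not Box (not s and not r), 0
5. not Box not Box (not s and not r), 0
6. p, 0
7. not (not s and not r), 1
8. r, 1
9. Box (not s and not r), 2
10. not s and not r, 0
11. not s, 0
12. not r, 0
13. not s and not r, 1
14. not s, 1
15. not r, 1
Accessibility: 0R0, 0R1, 0R2, 1R0, 1R1, 1R2, 2R0, 2R1, 2R2
Branch closes: r and not r both at 1.
Every branch closes (one shown): unsatisfiable in S5.

K, T, S4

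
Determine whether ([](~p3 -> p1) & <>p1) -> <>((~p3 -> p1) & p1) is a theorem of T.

Tableau for the negation ~(([](~p3 -> p1) & <>p1) -> <>((~p3 -> p1) & p1)):
1. ~(([](~p3 -> p1) & <>p1) -> <>((~p3 -> p1) & p1)), u
2. [](~p3 -> p1) & <>p1, u   [~->-rule on 1]
3. ~<>((~p3 -> p1) & p1), u   [~->-rule on 1]
4. [](~p3 -> p1), u   [&-rule on 2]
5. <>p1, u   [&-rule on 2]
6. ~((~p3 -> p1) & p1), u   [~<>-rule on 3 via uRu]
7. ~p3 -> p1, u   [[]-rule on 4 via uRu]
8. ~p1, u   [~&-rule on 6 (branches; this branch)]
9. p3, u   [->-rule on 7 (branches; this branch)]
10. p1, v   [<>-rule on 5: fresh world v, uRv]
11. ~((~p3 -> p1) & p1), v   [~<>-rule on 3 via uRv]
12. ~p3 -> p1, v   [[]-rule on 4 via uRv]
13. ~(~p3 -> p1), v   [~&-rule on 11 (branches; this branch)]
14. ~p3, v   [~->-rule on 13]
15. ~p1, v   [~->-rule on 13]
Accessibility: uRu, uRv, vRv
Branch closes: p1 and ~p1 both at v.
Every branch of the negation's tableau closes; the branch above is one of them.

Yes, valid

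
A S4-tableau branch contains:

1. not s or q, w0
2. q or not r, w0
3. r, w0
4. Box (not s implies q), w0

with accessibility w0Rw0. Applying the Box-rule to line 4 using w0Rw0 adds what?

not s implies q, w0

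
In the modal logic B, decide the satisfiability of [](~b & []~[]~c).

1. [](~b & []~[]~c), u
2. ~b & []~[]~c, u
3. ~b, u
4. []~[]~c, u
5. ~[]~c, u
6. c, v
7. ~b & []~[]~c, v
8. ~b, v
9. []~[]~c, v
10. ~[]~c, v
11. c, w
12. ~[]~c, w
13. c, x
Accessibility: uRu, uRv, vRu, vRv, vRw, wRv, wRw, wRx, xRw, xRx

Satisfiable (open branch found)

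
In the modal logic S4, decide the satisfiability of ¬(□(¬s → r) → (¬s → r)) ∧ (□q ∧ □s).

1. ¬(□(¬s → r) → (¬s → r)) ∧ (□q ∧ □s), w0
2. ¬(□(¬s → r) → (¬s → r)), w0
3. □q ∧ □s, w0
4. □(¬s → r), w0
5. ¬(¬s → r), w0
6. □q, w0
7. □s, w0
8. ¬s, w0
9. ¬r, w0
10. ¬s → r, w0
11. q, w0
12. s, w0
Accessibility: w0Rw0
Branch closes: s and ¬s both at w0.
Every branch closes; the branch above is one of them.

Unsatisfiable (every branch closes)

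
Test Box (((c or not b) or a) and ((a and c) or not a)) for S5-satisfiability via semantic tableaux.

1. Box (((c or not b) or a) and ((a and c) or not a)), 0
2. ((c or not b) or a) and ((a and c) or not a), 0
3. (c or not b) or a, 0
4. (a and c) or not a, 0
5. a, 0
6. a and c, 0
7. c, 0
Accessibility: 0R0

Satisfiable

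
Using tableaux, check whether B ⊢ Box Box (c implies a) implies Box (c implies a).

Tableau for the negation not (Box Box (c implies a) implies Box (c implies a)):
1. not (Box Box (c implies a) implies Box (c implies a)), w0
2. Box Box (c implies a), w0
3. not Box (c implies a), w0
4. Box (c implies a), w0
5. c implies a, w0
6. a, w0
7. not (c implies a), w1
8. c, w1
9. not a, w1
10. Box (c implies a), w1
11. c implies a, w1
12. a, w1
Accessibility: w0Rw0, w0Rw1, w1Rw0, w1Rw1
Branch closes: a and not a both at w1.
All branches of the negation close; one closing branch shown above.

Valid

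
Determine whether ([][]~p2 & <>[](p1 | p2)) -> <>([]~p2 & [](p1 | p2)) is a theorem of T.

Tableau for the negation ~(([][]~p2 & <>[](p1 | p2)) -> <>([]~p2 & [](p1 | p2))):
1. ~(([][]~p2 & <>[](p1 | p2)) -> <>([]~p2 & [](p1 | p2))), u
2. [][]~p2 & <>[](p1 | p2), u
3. ~<>([]~p2 & [](p1 | p2)), u
4. [][]~p2, u
5. <>[](p1 | p2), u
6. ~([]~p2 & [](p1 | p2)), u
7. []~p2, u
8. ~p2, u
9. ~[](p1 | p2), u
10. [](p1 | p2), v
11. ~([]~p2 & [](p1 | p2)), v
12. []~p2, v
13. ~p2, v
14. p1 | p2, v
15. ~[](p1 | p2), v
16. p1, v
17. ~(p1 | p2), w
18. ~p1, w
19. ~p2, w
20. ~([]~p2 & [](p1 | p2)), w
21. []~p2, w
22. ~[](p1 | p2), w
23. ~(p1 | p2), x
24. ~p1, x
25. ~p2, x
26. p1 | p2, x
27. p2, x
Accessibility: uRu, uRv, uRw, vRv, vRx, wRw, xRx
Branch closes: p2 and ~p2 both at x.
All branches of the negation close; one closing branch shown above.

Valid in T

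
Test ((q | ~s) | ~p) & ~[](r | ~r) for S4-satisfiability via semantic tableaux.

Unsatisfiable

1. ((q | ~s) | ~p) & ~[](r | ~r), w0
2. (q | ~s) | ~p, w0
3. ~[](r | ~r), w0
4. q | ~s, w0
5. ~s, w0
6. ~(r | ~r), w1
7. ~r, w1
8. r, w1
Accessibility: w0Rw0, w0Rw1, w1Rw1
Branch closes: r and ~r both at w1.
All branches of the tableau close; one closing branch shown above.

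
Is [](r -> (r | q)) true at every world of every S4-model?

Valid in S4

Tableau for the negation ~[](r -> (r | q)):
1. ~[](r -> (r | q)), u
2. ~(r -> (r | q)), v   [~[]-rule on 1: fresh world v, uRv]
3. r, v   [~->-rule on 2]
4. ~(r | q), v   [~->-rule on 2]
5. ~r, v   [~|-rule on 4]
6. ~q, v   [~|-rule on 4]
Accessibility: uRu, uRv, vRv
Branch closes: r and ~r both at v.
All branches of the negation close; one closing branch shown above.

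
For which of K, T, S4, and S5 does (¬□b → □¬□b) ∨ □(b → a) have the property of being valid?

S4-tableau for the negation ¬((¬□b → □¬□b) ∨ □(b → a)):
1. ¬((¬□b → □¬□b) ∨ □(b → a)), w0
2. ¬(¬□b → □¬□b), w0   [¬∨-rule on 1]
3. ¬□(b → a), w0   [¬∨-rule on 1]
4. ¬□b, w0   [¬→-rule on 2]
5. ¬□¬□b, w0   [¬→-rule on 2]
6. ¬(b → a), w1   [¬□-rule on 3: fresh world w1, w0Rw1]
7. b, w1   [¬→-rule on 6]
8. ¬a, w1   [¬→-rule on 6]
9. ¬b, w2   [¬□-rule on 4: fresh world w2, w0Rw2]
10. □b, w3   [¬□-rule on 5: fresh world w3, w0Rw3]
11. b, w3   [□-rule on 10 via w3Rw3]
Accessibility: w0Rw0, w0Rw1, w0Rw2, w0Rw3, w1Rw1, w2Rw2, w3Rw3
Complete open branch: countermodel on an S4-frame, so not valid in S4, nor in K, T (the same frame is also a K-frame and a T-frame).
S5-tableau for the negation ¬((¬□b → □¬□b) ∨ □(b → a)):
1. ¬((¬□b → □¬□b) ∨ □(b → a)), w0
2. ¬(¬□b → □¬□b), w0   [¬∨-rule on 1]
3. ¬□(b → a), w0   [¬∨-rule on 1]
4. ¬□b, w0   [¬→-rule on 2]
5. ¬□¬□b, w0   [¬→-rule on 2]
6. ¬(b → a), w1   [¬□-rule on 3: fresh world w1, w0Rw1]
7. b, w1   [¬→-rule on 6]
8. ¬a, w1   [¬→-rule on 6]
9. ¬b, w2   [¬□-rule on 4: fresh world w2, w0Rw2]
10. □b, w3   [¬□-rule on 5: fresh world w3, w0Rw3]
11. b, w0   [□-rule on 10 via w3Rw0]
12. b, w2   [□-rule on 10 via w3Rw2]
Accessibility: w0Rw0, w0Rw1, w0Rw2, w0Rw3, w1Rw0, w1Rw1, w1Rw2, w1Rw3, w2Rw0, w2Rw1, w2Rw2, w2Rw3, w3Rw0, w3Rw1, w3Rw2, w3Rw3
Branch closes: b and ¬b both at w2.
Every branch closes (one shown): valid in S5.

S5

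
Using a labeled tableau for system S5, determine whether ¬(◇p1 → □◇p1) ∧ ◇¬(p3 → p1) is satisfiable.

1. ¬(◇p1 → □◇p1) ∧ ◇¬(p3 → p1), w0
2. ¬(◇p1 → □◇p1), w0
3. ◇¬(p3 → p1), w0
4. ◇p1, w0
5. ¬□◇p1, w0
6. ¬(p3 → p1), w1
7. p3, w1
8. ¬p1, w1
9. p1, w2
10. ¬◇p1, w3
11. ¬p1, w0
12. ¬p1, w2
Accessibility: w0Rw0, w0Rw1, w0Rw2, w0Rw3, w1Rw0, w1Rw1, w1Rw2, w1Rw3, w2Rw0, w2Rw1, w2Rw2, w2Rw3, w3Rw0, w3Rw1, w3Rw2, w3Rw3
Branch closes: p1 and ¬p1 both at w2.
(One branch shown.) All branches close.

Unsatisfiable (every branch closes)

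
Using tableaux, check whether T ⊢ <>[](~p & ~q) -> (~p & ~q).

No, not valid

Tableau for the negation ~(<>[](~p & ~q) -> (~p & ~q)):
1. ~(<>[](~p & ~q) -> (~p & ~q)), w0
2. <>[](~p & ~q), w0   [~->-rule on 1]
3. ~(~p & ~q), w0   [~->-rule on 1]
4. q, w0   [~&-rule on 3 (branches; this branch)]
5. [](~p & ~q), w1   [<>-rule on 2: fresh world w1, w0Rw1]
6. ~p & ~q, w1   [[]-rule on 5 via w1Rw1]
7. ~p, w1   [&-rule on 6]
8. ~q, w1   [&-rule on 6]
Accessibility: w0Rw0, w0Rw1, w1Rw1
The negation has an open branch (countermodel exists).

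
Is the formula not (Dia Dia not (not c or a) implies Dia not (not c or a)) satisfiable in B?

Yes, satisfiable

1. not (Dia Dia not (not c or a) implies Dia not (not c or a)), 0
2. Dia Dia not (not c or a), 0
3. not Dia not (not c or a), 0
4. not c or a, 0
5. a, 0
6. Dia not (not c or a), 1
7. not c or a, 1
8. a, 1
9. not (not c or a), 2
10. c, 2
11. not a, 2
Accessibility: 0R0, 0R1, 1R0, 1R1, 1R2, 2R1, 2R2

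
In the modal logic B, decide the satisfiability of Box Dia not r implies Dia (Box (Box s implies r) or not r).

1. Box Dia not r implies Dia (Box (Box s implies r) or not r), u
2. Dia (Box (Box s implies r) or not r), u   [implies-rule on 1 (branches; this branch)]
3. Box (Box s implies r) or not r, v   [Dia-rule on 2: fresh world v, uRv]
4. not r, v   [or-rule on 3 (branches; this branch)]
Accessibility: uRu, uRv, vRu, vRv

Yes, satisfiable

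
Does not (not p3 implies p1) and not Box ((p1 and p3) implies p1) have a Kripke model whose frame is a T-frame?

No, unsatisfiable

1. not (not p3 implies p1) and not Box ((p1 and p3) implies p1), 0
2. not (not p3 implies p1), 0
3. not Box ((p1 and p3) implies p1), 0
4. not p3, 0
5. not p1, 0
6. not ((p1 and p3) implies p1), 1
7. p1 and p3, 1
8. not p1, 1
9. p1, 1
10. p3, 1
Accessibility: 0R0, 0R1, 1R1
Branch closes: p1 and not p1 both at 1.
(One branch shown.) All branches close.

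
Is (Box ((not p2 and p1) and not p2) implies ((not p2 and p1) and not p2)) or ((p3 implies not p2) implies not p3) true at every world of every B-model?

Tableau for the negation not ((Box ((not p2 and p1) and not p2) implies ((not p2 and p1) and not p2)) or ((p3 implies not p2) implies not p3)):
1. not ((Box ((not p2 and p1) and not p2) implies ((not p2 and p1) and not p2)) or ((p3 implies not p2) implies not p3)), u
2. not (Box ((not p2 and p1) and not p2) implies ((not p2 and p1) and not p2)), u   [neg-or-rule on 1]
3. not ((p3 implies not p2) implies not p3), u   [neg-or-rule on 1]
4. Box ((not p2 and p1) and not p2), u   [neg-implies-rule on 2]
5. not ((not p2 and p1) and not p2), u   [neg-implies-rule on 2]
6. p3 implies not p2, u   [neg-implies-rule on 3]
7. p3, u   [neg-implies-rule on 3]
8. (not p2 and p1) and not p2, u   [Box-rule on 4 via uRu]
9. not p2 and p1, u   [and-rule on 8]
10. not p2, u   [and-rule on 8]
11. p1, u   [and-rule on 9]
12. not (not p2 and p1), u   [neg-and-rule on 5 (branches; this branch)]
13. not p1, u   [neg-and-rule on 12 (branches; this branch)]
Accessibility: uRu
Branch closes: p1 and not p1 both at u.
All branches of the negation close; one closing branch shown above.

Valid in B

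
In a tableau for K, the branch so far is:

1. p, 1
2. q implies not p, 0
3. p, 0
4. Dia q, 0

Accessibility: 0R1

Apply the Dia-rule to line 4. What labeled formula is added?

a fresh world 2 with 0R2, and q at 2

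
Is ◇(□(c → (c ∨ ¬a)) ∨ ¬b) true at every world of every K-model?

Tableau for the negation ¬◇(□(c → (c ∨ ¬a)) ∨ ¬b):
1. ¬◇(□(c → (c ∨ ¬a)) ∨ ¬b), u
The negation has an open branch (countermodel exists).

Not valid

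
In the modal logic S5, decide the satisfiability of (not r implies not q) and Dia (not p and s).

Satisfiable

1. (not r implies not q) and Dia (not p and s), 0
2. not r implies not q, 0
3. Dia (not p and s), 0
4. not q, 0
5. not p and s, 1
6. not p, 1
7. s, 1
Accessibility: 0R0, 0R1, 1R0, 1R1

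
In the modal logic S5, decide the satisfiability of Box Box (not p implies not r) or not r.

Satisfiable

1. Box Box (not p implies not r) or not r, w0
2. not r, w0
Accessibility: w0Rw0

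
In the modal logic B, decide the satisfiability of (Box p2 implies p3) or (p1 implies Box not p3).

Satisfiable (open branch found)

1. (Box p2 implies p3) or (p1 implies Box not p3), 0
2. p1 implies Box not p3, 0
3. Box not p3, 0
4. not p3, 0
Accessibility: 0R0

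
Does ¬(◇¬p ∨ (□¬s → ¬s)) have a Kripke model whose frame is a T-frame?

1. ¬(◇¬p ∨ (□¬s → ¬s)), w0
2. ¬◇¬p, w0   [¬∨-rule on 1]
3. ¬(□¬s → ¬s), w0   [¬∨-rule on 1]
4. □¬s, w0   [¬→-rule on 3]
5. s, w0   [¬→-rule on 3]
6. p, w0   [¬◇-rule on 2 via w0Rw0]
7. ¬s, w0   [□-rule on 4 via w0Rw0]
Accessibility: w0Rw0
Branch closes: s and ¬s both at w0.
Every branch closes; the branch above is one of them.

Unsatisfiable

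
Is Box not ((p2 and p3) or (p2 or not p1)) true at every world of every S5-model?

Tableau for the negation not Box not ((p2 and p3) or (p2 or not p1)):
1. not Box not ((p2 and p3) or (p2 or not p1)), u
2. (p2 and p3) or (p2 or not p1), v
3. p2 or not p1, v
4. not p1, v
Accessibility: uRu, uRv, vRu, vRv
The negation has an open branch (countermodel exists).

Not valid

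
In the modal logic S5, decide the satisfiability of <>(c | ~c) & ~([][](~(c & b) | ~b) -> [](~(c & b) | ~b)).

1. <>(c | ~c) & ~([][](~(c & b) | ~b) -> [](~(c & b) | ~b)), 0
2. <>(c | ~c), 0
3. ~([][](~(c & b) | ~b) -> [](~(c & b) | ~b)), 0
4. [][](~(c & b) | ~b), 0
5. ~[](~(c & b) | ~b), 0
6. [](~(c & b) | ~b), 0
7. ~(c & b) | ~b, 0
8. ~(c & b), 0
9. ~b, 0
10. c | ~c, 1
11. [](~(c & b) | ~b), 1
12. ~(c & b) | ~b, 1
13. ~c, 1
14. ~(c & b), 1
15. ~b, 1
16. ~(~(c & b) | ~b), 2
17. c & b, 2
18. b, 2
19. c, 2
20. [](~(c & b) | ~b), 2
21. ~(c & b) | ~b, 2
22. ~(c & b), 2
23. ~b, 2
Accessibility: 0R0, 0R1, 0R2, 1R0, 1R1, 1R2, 2R0, 2R1, 2R2
Branch closes: b and ~b both at 2.
All branches of the tableau close; one closing branch shown above.

No, unsatisfiable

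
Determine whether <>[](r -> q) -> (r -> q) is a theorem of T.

Tableau for the negation ~(<>[](r -> q) -> (r -> q)):
1. ~(<>[](r -> q) -> (r -> q)), u
2. <>[](r -> q), u   [~->-rule on 1]
3. ~(r -> q), u   [~->-rule on 1]
4. r, u   [~->-rule on 3]
5. ~q, u   [~->-rule on 3]
6. [](r -> q), v   [<>-rule on 2: fresh world v, uRv]
7. r -> q, v   [[]-rule on 6 via vRv]
8. q, v   [->-rule on 7 (branches; this branch)]
Accessibility: uRu, uRv, vRv
The negation has an open branch (countermodel exists).

Not valid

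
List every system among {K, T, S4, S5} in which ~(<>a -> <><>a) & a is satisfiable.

K

K-tableau for the formula:
1. ~(<>a -> <><>a) & a, 0
2. ~(<>a -> <><>a), 0   [&-rule on 1]
3. a, 0   [&-rule on 1]
4. <>a, 0   [~->-rule on 2]
5. ~<><>a, 0   [~->-rule on 2]
6. a, 1   [<>-rule on 4: fresh world 1, 0R1]
7. ~<>a, 1   [~<>-rule on 5 via 0R1]
Accessibility: 0R1
Complete open branch: satisfiable in K.
T-tableau for the formula:
1. ~(<>a -> <><>a) & a, 0
2. ~(<>a -> <><>a), 0   [&-rule on 1]
3. a, 0   [&-rule on 1]
4. <>a, 0   [~->-rule on 2]
5. ~<><>a, 0   [~->-rule on 2]
6. ~<>a, 0   [~<>-rule on 5 via 0R0]
7. ~a, 0   [~<>-rule on 6 via 0R0]
Accessibility: 0R0
Branch closes: a and ~a both at 0.
Every branch closes (one shown): unsatisfiable in T, hence also in S4, S5 (every S4/S5-frame is a T-frame).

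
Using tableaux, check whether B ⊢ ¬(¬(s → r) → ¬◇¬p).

No, not valid

Tableau for the negation ¬(s → r) → ¬◇¬p:
1. ¬(s → r) → ¬◇¬p, 0
2. ¬◇¬p, 0
3. p, 0
Accessibility: 0R0
The negation has an open branch (countermodel exists).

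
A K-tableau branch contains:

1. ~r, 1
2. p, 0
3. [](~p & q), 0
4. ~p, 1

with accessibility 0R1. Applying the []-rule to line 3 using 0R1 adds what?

~p & q, 1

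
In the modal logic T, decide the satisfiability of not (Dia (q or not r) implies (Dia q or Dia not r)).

1. not (Dia (q or not r) implies (Dia q or Dia not r)), u
2. Dia (q or not r), u
3. not (Dia q or Dia not r), u
4. not Dia q, u
5. not Dia not r, u
6. not q, u
7. r, u
8. q or not r, v
9. not q, v
10. r, v
11. not r, v
Accessibility: uRu, uRv, vRv
Branch closes: r and not r both at v.
Every branch closes; the branch above is one of them.

No, unsatisfiable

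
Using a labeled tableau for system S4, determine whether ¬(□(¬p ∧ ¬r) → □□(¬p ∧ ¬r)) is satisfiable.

Unsatisfiable

1. ¬(□(¬p ∧ ¬r) → □□(¬p ∧ ¬r)), w0
2. □(¬p ∧ ¬r), w0
3. ¬□□(¬p ∧ ¬r), w0
4. ¬p ∧ ¬r, w0
5. ¬p, w0
6. ¬r, w0
7. ¬□(¬p ∧ ¬r), w1
8. ¬p ∧ ¬r, w1
9. ¬p, w1
10. ¬r, w1
11. ¬(¬p ∧ ¬r), w2
12. ¬p ∧ ¬r, w2
13. ¬p, w2
14. ¬r, w2
15. r, w2
Accessibility: w0Rw0, w0Rw1, w0Rw2, w1Rw1, w1Rw2, w2Rw2
Branch closes: r and ¬r both at w2.
Every branch closes; the branch above is one of them.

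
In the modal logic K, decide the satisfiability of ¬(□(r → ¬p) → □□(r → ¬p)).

1. ¬(□(r → ¬p) → □□(r → ¬p)), w0
2. □(r → ¬p), w0   [¬→-rule on 1]
3. ¬□□(r → ¬p), w0   [¬→-rule on 1]
4. ¬□(r → ¬p), w1   [¬□-rule on 3: fresh world w1, w0Rw1]
5. r → ¬p, w1   [□-rule on 2 via w0Rw1]
6. ¬p, w1   [→-rule on 5 (branches; this branch)]
7. ¬(r → ¬p), w2   [¬□-rule on 4: fresh world w2, w1Rw2]
8. r, w2   [¬→-rule on 7]
9. p, w2   [¬→-rule on 7]
Accessibility: w0Rw1, w1Rw2

Yes, satisfiable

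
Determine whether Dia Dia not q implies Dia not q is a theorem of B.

No, not valid

Tableau for the negation not (Dia Dia not q implies Dia not q):
1. not (Dia Dia not q implies Dia not q), w0
2. Dia Dia not q, w0   [neg-implies-rule on 1]
3. not Dia not q, w0   [neg-implies-rule on 1]
4. q, w0   [neg-Dia-rule on 3 via w0Rw0]
5. Dia not q, w1   [Dia-rule on 2: fresh world w1, w0Rw1]
6. q, w1   [neg-Dia-rule on 3 via w0Rw1]
7. not q, w2   [Dia-rule on 5: fresh world w2, w1Rw2]
Accessibility: w0Rw0, w0Rw1, w1Rw0, w1Rw1, w1Rw2, w2Rw1, w2Rw2
The negation has an open branch (countermodel exists).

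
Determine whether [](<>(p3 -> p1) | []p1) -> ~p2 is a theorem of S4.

Tableau for the negation ~([](<>(p3 -> p1) | []p1) -> ~p2):
1. ~([](<>(p3 -> p1) | []p1) -> ~p2), 0
2. [](<>(p3 -> p1) | []p1), 0
3. p2, 0
4. <>(p3 -> p1) | []p1, 0
5. []p1, 0
6. p1, 0
Accessibility: 0R0
The negation has an open branch (countermodel exists).

Invalid (countermodel exists)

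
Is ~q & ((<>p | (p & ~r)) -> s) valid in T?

Invalid (countermodel exists)

Tableau for the negation ~(~q & ((<>p | (p & ~r)) -> s)):
1. ~(~q & ((<>p | (p & ~r)) -> s)), 0
2. ~((<>p | (p & ~r)) -> s), 0
3. <>p | (p & ~r), 0
4. ~s, 0
5. p & ~r, 0
6. p, 0
7. ~r, 0
Accessibility: 0R0
The negation has an open branch (countermodel exists).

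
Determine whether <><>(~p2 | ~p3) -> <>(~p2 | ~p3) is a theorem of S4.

Tableau for the negation ~(<><>(~p2 | ~p3) -> <>(~p2 | ~p3)):
1. ~(<><>(~p2 | ~p3) -> <>(~p2 | ~p3)), w0
2. <><>(~p2 | ~p3), w0
3. ~<>(~p2 | ~p3), w0
4. ~(~p2 | ~p3), w0
5. p2, w0
6. p3, w0
7. <>(~p2 | ~p3), w1
8. ~(~p2 | ~p3), w1
9. p2, w1
10. p3, w1
11. ~p2 | ~p3, w2
12. ~(~p2 | ~p3), w2
13. p2, w2
14. p3, w2
15. ~p3, w2
Accessibility: w0Rw0, w0Rw1, w0Rw2, w1Rw1, w1Rw2, w2Rw2
Branch closes: p3 and ~p3 both at w2.
All branches of the negation close; one closing branch shown above.

Valid in S4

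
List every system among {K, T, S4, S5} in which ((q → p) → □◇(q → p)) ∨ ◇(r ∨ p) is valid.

S4-tableau for the negation ¬(((q → p) → □◇(q → p)) ∨ ◇(r ∨ p)):
1. ¬(((q → p) → □◇(q → p)) ∨ ◇(r ∨ p)), u
2. ¬((q → p) → □◇(q → p)), u
3. ¬◇(r ∨ p), u
4. q → p, u
5. ¬□◇(q → p), u
6. ¬(r ∨ p), u
7. ¬r, u
8. ¬p, u
9. ¬q, u
10. ¬◇(q → p), v
11. ¬(r ∨ p), v
12. ¬r, v
13. ¬p, v
14. ¬(q → p), v
15. q, v
Accessibility: uRu, uRv, vRv
Complete open branch: countermodel on an S4-frame, so not valid in S4, nor in K, T (the same frame is also a K-frame and a T-frame).
S5-tableau for the negation ¬(((q → p) → □◇(q → p)) ∨ ◇(r ∨ p)):
1. ¬(((q → p) → □◇(q → p)) ∨ ◇(r ∨ p)), u
2. ¬((q → p) → □◇(q → p)), u
3. ¬◇(r ∨ p), u
4. q → p, u
5. ¬□◇(q → p), u
6. ¬(r ∨ p), u
7. ¬r, u
8. ¬p, u
9. ¬q, u
10. ¬◇(q → p), v
11. ¬(r ∨ p), v
12. ¬r, v
13. ¬p, v
14. ¬(q → p), u
15. q, u
Accessibility: uRu, uRv, vRu, vRv
Branch closes: q and ¬q both at u.
Every branch closes (one shown): valid in S5.

S5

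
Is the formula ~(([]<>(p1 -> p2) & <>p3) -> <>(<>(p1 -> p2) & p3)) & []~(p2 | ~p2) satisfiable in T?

1. ~(([]<>(p1 -> p2) & <>p3) -> <>(<>(p1 -> p2) & p3)) & []~(p2 | ~p2), w0
2. ~(([]<>(p1 -> p2) & <>p3) -> <>(<>(p1 -> p2) & p3)), w0
3. []~(p2 | ~p2), w0
4. []<>(p1 -> p2) & <>p3, w0
5. ~<>(<>(p1 -> p2) & p3), w0
6. []<>(p1 -> p2), w0
7. <>p3, w0
8. ~(p2 | ~p2), w0
9. ~p2, w0
10. p2, w0
Accessibility: w0Rw0
Branch closes: p2 and ~p2 both at w0.
All branches of the tableau close; one closing branch shown above.

Unsatisfiable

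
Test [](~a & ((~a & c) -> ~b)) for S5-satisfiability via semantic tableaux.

1. [](~a & ((~a & c) -> ~b)), u
2. ~a & ((~a & c) -> ~b), u
3. ~a, u
4. (~a & c) -> ~b, u
5. ~b, u
Accessibility: uRu

Satisfiable (open branch found)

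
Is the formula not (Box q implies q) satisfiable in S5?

1. not (Box q implies q), w0
2. Box q, w0
3. not q, w0
4. q, w0
Accessibility: w0Rw0
Branch closes: q and not q both at w0.
(One branch shown.) All branches close.

Unsatisfiable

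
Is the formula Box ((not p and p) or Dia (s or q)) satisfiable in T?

Satisfiable

1. Box ((not p and p) or Dia (s or q)), 0
2. (not p and p) or Dia (s or q), 0
3. Dia (s or q), 0
4. s or q, 1
5. (not p and p) or Dia (s or q), 1
6. q, 1
7. Dia (s or q), 1
8. s or q, 2
9. q, 2
Accessibility: 0R0, 0R1, 1R1, 1R2, 2R2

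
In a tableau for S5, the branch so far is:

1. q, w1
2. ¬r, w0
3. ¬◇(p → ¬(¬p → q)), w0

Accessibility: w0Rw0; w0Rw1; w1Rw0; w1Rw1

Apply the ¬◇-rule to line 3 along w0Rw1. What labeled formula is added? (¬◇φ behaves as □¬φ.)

¬(p → ¬(¬p → q)), w1

¬◇φ behaves as □¬φ: propagate the negated body to each accessible world.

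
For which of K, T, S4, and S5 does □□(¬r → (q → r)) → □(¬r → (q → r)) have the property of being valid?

T, S4, S5

T-tableau for the negation ¬(□□(¬r → (q → r)) → □(¬r → (q → r))):
1. ¬(□□(¬r → (q → r)) → □(¬r → (q → r))), w0
2. □□(¬r → (q → r)), w0   [¬→-rule on 1]
3. ¬□(¬r → (q → r)), w0   [¬→-rule on 1]
4. □(¬r → (q → r)), w0   [□-rule on 2 via w0Rw0]
5. ¬r → (q → r), w0   [□-rule on 4 via w0Rw0]
6. q → r, w0   [→-rule on 5 (branches; this branch)]
7. r, w0   [→-rule on 6 (branches; this branch)]
8. ¬(¬r → (q → r)), w1   [¬□-rule on 3: fresh world w1, w0Rw1]
9. ¬r, w1   [¬→-rule on 8]
10. ¬(q → r), w1   [¬→-rule on 8]
11. q, w1   [¬→-rule on 10]
12. □(¬r → (q → r)), w1   [□-rule on 2 via w0Rw1]
13. ¬r → (q → r), w1   [□-rule on 4 via w0Rw1]
14. q → r, w1   [→-rule on 13 (branches; this branch)]
15. r, w1   [→-rule on 14 (branches; this branch)]
Accessibility: w0Rw0, w0Rw1, w1Rw1
Branch closes: r and ¬r both at w1.
Every branch closes (one shown): valid in T, hence also in S4, S5 (every theorem of T is a theorem of S4 and S5).
K-tableau for the negation ¬(□□(¬r → (q → r)) → □(¬r → (q → r))):
1. ¬(□□(¬r → (q → r)) → □(¬r → (q → r))), w0
2. □□(¬r → (q → r)), w0   [¬→-rule on 1]
3. ¬□(¬r → (q → r)), w0   [¬→-rule on 1]
4. ¬(¬r → (q → r)), w1   [¬□-rule on 3: fresh world w1, w0Rw1]
5. ¬r, w1   [¬→-rule on 4]
6. ¬(q → r), w1   [¬→-rule on 4]
7. q, w1   [¬→-rule on 6]
8. □(¬r → (q → r)), w1   [□-rule on 2 via w0Rw1]
Accessibility: w0Rw1
Complete open branch: countermodel on a K-frame, so not valid in K.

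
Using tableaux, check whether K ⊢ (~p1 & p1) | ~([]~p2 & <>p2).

Valid

Tableau for the negation ~((~p1 & p1) | ~([]~p2 & <>p2)):
1. ~((~p1 & p1) | ~([]~p2 & <>p2)), 0
2. ~(~p1 & p1), 0   [~|-rule on 1]
3. []~p2 & <>p2, 0   [~|-rule on 1]
4. []~p2, 0   [&-rule on 3]
5. <>p2, 0   [&-rule on 3]
6. ~p1, 0   [~&-rule on 2 (branches; this branch)]
7. p2, 1   [<>-rule on 5: fresh world 1, 0R1]
8. ~p2, 1   [[]-rule on 4 via 0R1]
Accessibility: 0R1
Branch closes: p2 and ~p2 both at 1.
Every branch of the negation's tableau closes; the branch above is one of them.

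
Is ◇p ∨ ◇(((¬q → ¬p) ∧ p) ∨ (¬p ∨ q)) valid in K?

Tableau for the negation ¬(◇p ∨ ◇(((¬q → ¬p) ∧ p) ∨ (¬p ∨ q))):
1. ¬(◇p ∨ ◇(((¬q → ¬p) ∧ p) ∨ (¬p ∨ q))), 0
2. ¬◇p, 0
3. ¬◇(((¬q → ¬p) ∧ p) ∨ (¬p ∨ q)), 0
The negation has an open branch (countermodel exists).

Invalid (countermodel exists)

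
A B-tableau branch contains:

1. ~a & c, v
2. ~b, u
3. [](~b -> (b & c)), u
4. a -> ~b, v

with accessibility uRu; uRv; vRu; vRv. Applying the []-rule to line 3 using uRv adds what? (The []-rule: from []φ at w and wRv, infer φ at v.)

~b -> (b & c), v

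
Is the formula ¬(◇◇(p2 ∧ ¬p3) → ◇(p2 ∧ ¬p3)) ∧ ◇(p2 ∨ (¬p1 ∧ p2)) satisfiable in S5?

No, unsatisfiable

1. ¬(◇◇(p2 ∧ ¬p3) → ◇(p2 ∧ ¬p3)) ∧ ◇(p2 ∨ (¬p1 ∧ p2)), u
2. ¬(◇◇(p2 ∧ ¬p3) → ◇(p2 ∧ ¬p3)), u   [∧-rule on 1]
3. ◇(p2 ∨ (¬p1 ∧ p2)), u   [∧-rule on 1]
4. ◇◇(p2 ∧ ¬p3), u   [¬→-rule on 2]
5. ¬◇(p2 ∧ ¬p3), u   [¬→-rule on 2]
6. ¬(p2 ∧ ¬p3), u   [¬◇-rule on 5 via uRu]
7. p3, u   [¬∧-rule on 6 (branches; this branch)]
8. p2 ∨ (¬p1 ∧ p2), v   [◇-rule on 3: fresh world v, uRv]
9. ¬(p2 ∧ ¬p3), v   [¬◇-rule on 5 via uRv]
10. ¬p1 ∧ p2, v   [∨-rule on 8 (branches; this branch)]
11. ¬p1, v   [∧-rule on 10]
12. p2, v   [∧-rule on 10]
13. p3, v   [¬∧-rule on 9 (branches; this branch)]
14. ◇(p2 ∧ ¬p3), w   [◇-rule on 4: fresh world w, uRw]
15. ¬(p2 ∧ ¬p3), w   [¬◇-rule on 5 via uRw]
16. p3, w   [¬∧-rule on 15 (branches; this branch)]
17. p2 ∧ ¬p3, x   [◇-rule on 14: fresh world x, wRx]
18. p2, x   [∧-rule on 17]
19. ¬p3, x   [∧-rule on 17]
20. ¬(p2 ∧ ¬p3), x   [¬◇-rule on 5 via uRx]
21. p3, x   [¬∧-rule on 20 (branches; this branch)]
Accessibility: uRu, uRv, uRw, uRx, vRu, vRv, vRw, vRx, wRu, wRv, wRw, wRx, xRu, xRv, xRw, xRx
Branch closes: p3 and ¬p3 both at x.
Every branch closes; the branch above is one of them.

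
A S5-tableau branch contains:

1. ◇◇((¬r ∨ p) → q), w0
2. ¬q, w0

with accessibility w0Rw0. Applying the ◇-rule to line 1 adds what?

a fresh world w1 with w0Rw1, and ◇((¬r ∨ p) → q) at w1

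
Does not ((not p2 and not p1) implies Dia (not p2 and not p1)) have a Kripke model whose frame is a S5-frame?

Unsatisfiable (every branch closes)

1. not ((not p2 and not p1) implies Dia (not p2 and not p1)), u
2. not p2 and not p1, u
3. not Dia (not p2 and not p1), u
4. not p2, u
5. not p1, u
6. not (not p2 and not p1), u
7. p1, u
Accessibility: uRu
Branch closes: p1 and not p1 both at u.
(One branch shown.) All branches close.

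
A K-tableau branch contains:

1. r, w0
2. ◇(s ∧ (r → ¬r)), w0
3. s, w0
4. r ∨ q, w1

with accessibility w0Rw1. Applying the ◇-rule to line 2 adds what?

a fresh world w2 with w0Rw2, and s ∧ (r → ¬r) at w2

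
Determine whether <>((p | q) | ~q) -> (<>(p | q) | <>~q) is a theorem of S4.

Valid

Tableau for the negation ~(<>((p | q) | ~q) -> (<>(p | q) | <>~q)):
1. ~(<>((p | q) | ~q) -> (<>(p | q) | <>~q)), u
2. <>((p | q) | ~q), u
3. ~(<>(p | q) | <>~q), u
4. ~<>(p | q), u
5. ~<>~q, u
6. ~(p | q), u
7. ~p, u
8. ~q, u
9. q, u
Accessibility: uRu
Branch closes: q and ~q both at u.
Every branch of the negation's tableau closes; the branch above is one of them.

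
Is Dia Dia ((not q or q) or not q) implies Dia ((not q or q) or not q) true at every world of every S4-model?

Tableau for the negation not (Dia Dia ((not q or q) or not q) implies Dia ((not q or q) or not q)):
1. not (Dia Dia ((not q or q) or not q) implies Dia ((not q or q) or not q)), u
2. Dia Dia ((not q or q) or not q), u
3. not Dia ((not q or q) or not q), u
4. not ((not q or q) or not q), u
5. not (not q or q), u
6. q, u
7. not q, u
Accessibility: uRu
Branch closes: q and not q both at u.
All branches of the negation close; one closing branch shown above.

Valid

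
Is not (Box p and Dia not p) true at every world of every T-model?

Tableau for the negation Box p and Dia not p:
1. Box p and Dia not p, 0
2. Box p, 0
3. Dia not p, 0
4. p, 0
5. not p, 1
6. p, 1
Accessibility: 0R0, 0R1, 1R1
Branch closes: p and not p both at 1.
Every branch of the negation's tableau closes; the branch above is one of them.

Valid in T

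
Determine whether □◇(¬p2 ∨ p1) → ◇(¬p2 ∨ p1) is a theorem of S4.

Valid in S4

Tableau for the negation ¬(□◇(¬p2 ∨ p1) → ◇(¬p2 ∨ p1)):
1. ¬(□◇(¬p2 ∨ p1) → ◇(¬p2 ∨ p1)), u
2. □◇(¬p2 ∨ p1), u
3. ¬◇(¬p2 ∨ p1), u
4. ◇(¬p2 ∨ p1), u
5. ¬(¬p2 ∨ p1), u
6. p2, u
7. ¬p1, u
8. ¬p2 ∨ p1, v
9. ◇(¬p2 ∨ p1), v
10. ¬(¬p2 ∨ p1), v
11. p2, v
12. ¬p1, v
13. p1, v
Accessibility: uRu, uRv, vRv
Branch closes: p1 and ¬p1 both at v.
All branches of the negation close; one closing branch shown above.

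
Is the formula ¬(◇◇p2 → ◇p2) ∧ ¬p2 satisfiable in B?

1. ¬(◇◇p2 → ◇p2) ∧ ¬p2, w0
2. ¬(◇◇p2 → ◇p2), w0
3. ¬p2, w0
4. ◇◇p2, w0
5. ¬◇p2, w0
6. ◇p2, w1
7. ¬p2, w1
8. p2, w2
Accessibility: w0Rw0, w0Rw1, w1Rw0, w1Rw1, w1Rw2, w2Rw1, w2Rw2

Yes, satisfiable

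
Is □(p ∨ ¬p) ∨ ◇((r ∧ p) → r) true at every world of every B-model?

Valid in B

Tableau for the negation ¬(□(p ∨ ¬p) ∨ ◇((r ∧ p) → r)):
1. ¬(□(p ∨ ¬p) ∨ ◇((r ∧ p) → r)), u
2. ¬□(p ∨ ¬p), u
3. ¬◇((r ∧ p) → r), u
4. ¬((r ∧ p) → r), u
5. r ∧ p, u
6. ¬r, u
7. r, u
8. p, u
Accessibility: uRu
Branch closes: r and ¬r both at u.
Every branch of the negation's tableau closes; the branch above is one of them.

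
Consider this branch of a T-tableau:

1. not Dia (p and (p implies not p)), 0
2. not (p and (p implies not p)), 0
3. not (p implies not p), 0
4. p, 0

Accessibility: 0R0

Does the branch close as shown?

Open

No world carries both an atom and its negation.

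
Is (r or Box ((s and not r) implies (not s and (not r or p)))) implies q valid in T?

Not valid

Tableau for the negation not ((r or Box ((s and not r) implies (not s and (not r or p)))) implies q):
1. not ((r or Box ((s and not r) implies (not s and (not r or p)))) implies q), u
2. r or Box ((s and not r) implies (not s and (not r or p))), u   [neg-implies-rule on 1]
3. not q, u   [neg-implies-rule on 1]
4. Box ((s and not r) implies (not s and (not r or p))), u   [or-rule on 2 (branches; this branch)]
5. (s and not r) implies (not s and (not r or p)), u   [Box-rule on 4 via uRu]
6. not s and (not r or p), u   [implies-rule on 5 (branches; this branch)]
7. not s, u   [and-rule on 6]
8. not r or p, u   [and-rule on 6]
9. p, u   [or-rule on 8 (branches; this branch)]
Accessibility: uRu
The negation has an open branch (countermodel exists).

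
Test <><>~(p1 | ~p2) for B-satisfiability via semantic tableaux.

Satisfiable (open branch found)

1. <><>~(p1 | ~p2), 0
2. <>~(p1 | ~p2), 1   [<>-rule on 1: fresh world 1, 0R1]
3. ~(p1 | ~p2), 2   [<>-rule on 2: fresh world 2, 1R2]
4. ~p1, 2   [~|-rule on 3]
5. p2, 2   [~|-rule on 3]
Accessibility: 0R0, 0R1, 1R0, 1R1, 1R2, 2R1, 2R2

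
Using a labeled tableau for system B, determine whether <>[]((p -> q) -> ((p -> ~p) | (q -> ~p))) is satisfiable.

1. <>[]((p -> q) -> ((p -> ~p) | (q -> ~p))), w0
2. []((p -> q) -> ((p -> ~p) | (q -> ~p))), w1
3. (p -> q) -> ((p -> ~p) | (q -> ~p)), w0
4. (p -> q) -> ((p -> ~p) | (q -> ~p)), w1
5. (p -> ~p) | (q -> ~p), w0
6. (p -> ~p) | (q -> ~p), w1
7. q -> ~p, w0
8. q -> ~p, w1
9. ~p, w0
10. ~p, w1
Accessibility: w0Rw0, w0Rw1, w1Rw0, w1Rw1

Satisfiable (open branch found)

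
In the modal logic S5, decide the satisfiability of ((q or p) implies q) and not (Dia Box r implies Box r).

Unsatisfiable

1. ((q or p) implies q) and not (Dia Box r implies Box r), 0
2. (q or p) implies q, 0
3. not (Dia Box r implies Box r), 0
4. Dia Box r, 0
5. not Box r, 0
6. not (q or p), 0
7. not q, 0
8. not p, 0
9. Box r, 1
10. r, 0
11. r, 1
12. not r, 2
13. r, 2
Accessibility: 0R0, 0R1, 0R2, 1R0, 1R1, 1R2, 2R0, 2R1, 2R2
Branch closes: r and not r both at 2.
All branches of the tableau close; one closing branch shown above.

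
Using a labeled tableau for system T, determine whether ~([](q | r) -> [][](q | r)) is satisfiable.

Yes, satisfiable

1. ~([](q | r) -> [][](q | r)), u
2. [](q | r), u
3. ~[][](q | r), u
4. q | r, u
5. r, u
6. ~[](q | r), v
7. q | r, v
8. r, v
9. ~(q | r), w
10. ~q, w
11. ~r, w
Accessibility: uRu, uRv, vRv, vRw, wRw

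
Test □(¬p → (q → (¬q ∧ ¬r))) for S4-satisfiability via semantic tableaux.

Satisfiable (open branch found)

1. □(¬p → (q → (¬q ∧ ¬r))), w0
2. ¬p → (q → (¬q ∧ ¬r)), w0
3. q → (¬q ∧ ¬r), w0
4. ¬q ∧ ¬r, w0
5. ¬q, w0
6. ¬r, w0
Accessibility: w0Rw0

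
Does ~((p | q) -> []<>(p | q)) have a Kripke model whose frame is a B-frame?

1. ~((p | q) -> []<>(p | q)), w0
2. p | q, w0
3. ~[]<>(p | q), w0
4. q, w0
5. ~<>(p | q), w1
6. ~(p | q), w0
7. ~p, w0
8. ~q, w0
Accessibility: w0Rw0, w0Rw1, w1Rw0, w1Rw1
Branch closes: q and ~q both at w0.
(One branch shown.) All branches close.

No, unsatisfiable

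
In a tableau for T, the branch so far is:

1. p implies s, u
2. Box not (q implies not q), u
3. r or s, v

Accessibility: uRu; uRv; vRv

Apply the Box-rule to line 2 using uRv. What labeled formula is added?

not (q implies not q), v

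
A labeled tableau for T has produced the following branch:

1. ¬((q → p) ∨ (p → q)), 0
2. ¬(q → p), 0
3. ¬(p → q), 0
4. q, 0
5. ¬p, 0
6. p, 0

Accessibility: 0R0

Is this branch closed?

Closed

Both p and ¬p appear at 0.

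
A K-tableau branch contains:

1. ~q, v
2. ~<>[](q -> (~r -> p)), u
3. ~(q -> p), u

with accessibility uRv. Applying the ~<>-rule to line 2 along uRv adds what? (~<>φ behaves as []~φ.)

~<>φ behaves as []~φ: propagate the negated body to each accessible world.

~[](q -> (~r -> p)), v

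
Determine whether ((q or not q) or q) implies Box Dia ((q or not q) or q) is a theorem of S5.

Tableau for the negation not (((q or not q) or q) implies Box Dia ((q or not q) or q)):
1. not (((q or not q) or q) implies Box Dia ((q or not q) or q)), w0
2. (q or not q) or q, w0
3. not Box Dia ((q or not q) or q), w0
4. q or not q, w0
5. not q, w0
6. not Dia ((q or not q) or q), w1
7. not ((q or not q) or q), w0
8. not (q or not q), w0
9. q, w0
Accessibility: w0Rw0, w0Rw1, w1Rw0, w1Rw1
Branch closes: q and not q both at w0.
All branches of the negation close; one closing branch shown above.

Valid in S5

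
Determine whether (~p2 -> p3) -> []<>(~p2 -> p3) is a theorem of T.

No, not valid

Tableau for the negation ~((~p2 -> p3) -> []<>(~p2 -> p3)):
1. ~((~p2 -> p3) -> []<>(~p2 -> p3)), u
2. ~p2 -> p3, u
3. ~[]<>(~p2 -> p3), u
4. p3, u
5. ~<>(~p2 -> p3), v
6. ~(~p2 -> p3), v
7. ~p2, v
8. ~p3, v
Accessibility: uRu, uRv, vRv
The negation has an open branch (countermodel exists).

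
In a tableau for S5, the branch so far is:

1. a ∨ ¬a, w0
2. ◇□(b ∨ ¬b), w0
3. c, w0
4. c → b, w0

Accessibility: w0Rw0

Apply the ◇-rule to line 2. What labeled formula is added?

a fresh world w1 with w0Rw1, and □(b ∨ ¬b) at w1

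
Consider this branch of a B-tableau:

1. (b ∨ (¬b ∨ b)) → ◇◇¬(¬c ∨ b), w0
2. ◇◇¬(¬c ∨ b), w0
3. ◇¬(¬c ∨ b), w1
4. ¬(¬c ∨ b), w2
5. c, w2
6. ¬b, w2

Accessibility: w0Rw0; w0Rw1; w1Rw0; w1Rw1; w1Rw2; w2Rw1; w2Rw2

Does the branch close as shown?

No world carries both an atom and its negation.

Open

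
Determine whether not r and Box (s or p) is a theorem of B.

Tableau for the negation not (not r and Box (s or p)):
1. not (not r and Box (s or p)), w0
2. not Box (s or p), w0
3. not (s or p), w1
4. not s, w1
5. not p, w1
Accessibility: w0Rw0, w0Rw1, w1Rw0, w1Rw1
The negation has an open branch (countermodel exists).

Not valid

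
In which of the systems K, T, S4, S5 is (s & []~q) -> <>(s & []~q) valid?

T, S4, S5

K-tableau for the negation ~((s & []~q) -> <>(s & []~q)):
1. ~((s & []~q) -> <>(s & []~q)), 0
2. s & []~q, 0   [~->-rule on 1]
3. ~<>(s & []~q), 0   [~->-rule on 1]
4. s, 0   [&-rule on 2]
5. []~q, 0   [&-rule on 2]
Complete open branch: countermodel on a K-frame, so not valid in K.
T-tableau for the negation ~((s & []~q) -> <>(s & []~q)):
1. ~((s & []~q) -> <>(s & []~q)), 0
2. s & []~q, 0   [~->-rule on 1]
3. ~<>(s & []~q), 0   [~->-rule on 1]
4. s, 0   [&-rule on 2]
5. []~q, 0   [&-rule on 2]
6. ~(s & []~q), 0   [~<>-rule on 3 via 0R0]
7. ~q, 0   [[]-rule on 5 via 0R0]
8. ~[]~q, 0   [~&-rule on 6 (branches; this branch)]
9. q, 1   [~[]-rule on 8: fresh world 1, 0R1]
10. ~(s & []~q), 1   [~<>-rule on 3 via 0R1]
11. ~q, 1   [[]-rule on 5 via 0R1]
Accessibility: 0R0, 0R1, 1R1
Branch closes: q and ~q both at 1.
Every branch closes (one shown): valid in T, hence also in S4, S5 (every theorem of T is a theorem of S4 and S5).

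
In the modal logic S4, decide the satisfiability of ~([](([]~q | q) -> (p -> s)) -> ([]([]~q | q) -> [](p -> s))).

Unsatisfiable

1. ~([](([]~q | q) -> (p -> s)) -> ([]([]~q | q) -> [](p -> s))), 0
2. [](([]~q | q) -> (p -> s)), 0
3. ~([]([]~q | q) -> [](p -> s)), 0
4. []([]~q | q), 0
5. ~[](p -> s), 0
6. ([]~q | q) -> (p -> s), 0
7. []~q | q, 0
8. p -> s, 0
9. []~q, 0
10. ~q, 0
11. s, 0
12. ~(p -> s), 1
13. p, 1
14. ~s, 1
15. ([]~q | q) -> (p -> s), 1
16. []~q | q, 1
17. ~q, 1
18. ~([]~q | q), 1
19. ~[]~q, 1
20. []~q, 1
21. q, 2
22. ([]~q | q) -> (p -> s), 2
23. []~q | q, 2
24. ~q, 2
Accessibility: 0R0, 0R1, 0R2, 1R1, 1R2, 2R2
Branch closes: q and ~q both at 2.
(One branch shown.) All branches close.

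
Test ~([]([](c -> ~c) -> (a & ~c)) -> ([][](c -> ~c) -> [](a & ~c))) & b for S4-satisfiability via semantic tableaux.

Unsatisfiable (every branch closes)

1. ~([]([](c -> ~c) -> (a & ~c)) -> ([][](c -> ~c) -> [](a & ~c))) & b, 0
2. ~([]([](c -> ~c) -> (a & ~c)) -> ([][](c -> ~c) -> [](a & ~c))), 0   [&-rule on 1]
3. b, 0   [&-rule on 1]
4. []([](c -> ~c) -> (a & ~c)), 0   [~->-rule on 2]
5. ~([][](c -> ~c) -> [](a & ~c)), 0   [~->-rule on 2]
6. [][](c -> ~c), 0   [~->-rule on 5]
7. ~[](a & ~c), 0   [~->-rule on 5]
8. [](c -> ~c) -> (a & ~c), 0   [[]-rule on 4 via 0R0]
9. [](c -> ~c), 0   [[]-rule on 6 via 0R0]
10. c -> ~c, 0   [[]-rule on 9 via 0R0]
11. a & ~c, 0   [->-rule on 8 (branches; this branch)]
12. a, 0   [&-rule on 11]
13. ~c, 0   [&-rule on 11]
14. ~(a & ~c), 1   [~[]-rule on 7: fresh world 1, 0R1]
15. [](c -> ~c) -> (a & ~c), 1   [[]-rule on 4 via 0R1]
16. [](c -> ~c), 1   [[]-rule on 6 via 0R1]
17. c -> ~c, 1   [[]-rule on 9 via 0R1]
18. ~a, 1   [~&-rule on 14 (branches; this branch)]
19. ~[](c -> ~c), 1   [->-rule on 15 (branches; this branch)]
20. ~c, 1   [->-rule on 17 (branches; this branch)]
21. ~(c -> ~c), 2   [~[]-rule on 19: fresh world 2, 1R2]
22. c, 2   [~->-rule on 21]
23. [](c -> ~c) -> (a & ~c), 2   [[]-rule on 4 via 0R2]
24. [](c -> ~c), 2   [[]-rule on 6 via 0R2]
25. c -> ~c, 2   [[]-rule on 9 via 0R2]
26. a & ~c, 2   [->-rule on 23 (branches; this branch)]
27. a, 2   [&-rule on 26]
28. ~c, 2   [&-rule on 26]
Accessibility: 0R0, 0R1, 0R2, 1R1, 1R2, 2R2
Branch closes: c and ~c both at 2.
(One branch shown.) All branches close.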